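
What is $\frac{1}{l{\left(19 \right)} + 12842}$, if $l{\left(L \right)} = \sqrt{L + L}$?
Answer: $\frac{6421}{82458463} - \frac{\sqrt{38}}{164916926} \approx 7.7832 \cdot 10^{-5}$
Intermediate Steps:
$l{\left(L \right)} = \sqrt{2} \sqrt{L}$ ($l{\left(L \right)} = \sqrt{2 L} = \sqrt{2} \sqrt{L}$)
$\frac{1}{l{\left(19 \right)} + 12842} = \frac{1}{\sqrt{2} \sqrt{19} + 12842} = \frac{1}{\sqrt{38} + 12842} = \frac{1}{12842 + \sqrt{38}}$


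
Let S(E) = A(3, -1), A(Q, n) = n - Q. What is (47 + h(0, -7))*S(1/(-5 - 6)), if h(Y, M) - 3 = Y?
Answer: -200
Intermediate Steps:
h(Y, M) = 3 + Y
S(E) = -4 (S(E) = -1 - 1*3 = -1 - 3 = -4)
(47 + h(0, -7))*S(1/(-5 - 6)) = (47 + (3 + 0))*(-4) = (47 + 3)*(-4) = 50*(-4) = -200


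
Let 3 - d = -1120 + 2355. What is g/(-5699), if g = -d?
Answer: -1232/5699 ≈ -0.21618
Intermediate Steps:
d = -1232 (d = 3 - (-1120 + 2355) = 3 - 1*1235 = 3 - 1235 = -1232)
g = 1232 (g = -1*(-1232) = 1232)
g/(-5699) = 1232/(-5699) = 1232*(-1/5699) = -1232/5699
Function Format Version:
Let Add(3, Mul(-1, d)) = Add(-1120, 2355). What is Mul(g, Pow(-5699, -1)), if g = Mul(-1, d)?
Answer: Rational(-1232, 5699) ≈ -0.21618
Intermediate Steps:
d = -1232 (d = Add(3, Mul(-1, Add(-1120, 2355))) = Add(3, Mul(-1, 1235)) = Add(3, -1235) = -1232)
g = 1232 (g = Mul(-1, -1232) = 1232)
Mul(g, Pow(-5699, -1)) = Mul(1232, Pow(-5699, -1)) = Mul(1232, Rational(-1, 5699)) = Rational(-1232, 5699)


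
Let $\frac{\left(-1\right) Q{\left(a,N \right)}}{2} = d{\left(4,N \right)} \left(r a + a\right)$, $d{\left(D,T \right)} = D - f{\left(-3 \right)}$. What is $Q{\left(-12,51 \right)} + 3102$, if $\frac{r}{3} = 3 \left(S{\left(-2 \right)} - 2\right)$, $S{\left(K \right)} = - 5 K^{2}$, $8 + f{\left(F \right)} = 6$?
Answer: $-25266$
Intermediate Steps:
$f{\left(F \right)} = -2$ ($f{\left(F \right)} = -8 + 6 = -2$)
$r = -198$ ($r = 3 \cdot 3 \left(- 5 \left(-2\right)^{2} - 2\right) = 3 \cdot 3 \left(\left(-5\right) 4 - 2\right) = 3 \cdot 3 \left(-20 - 2\right) = 3 \cdot 3 \left(-22\right) = 3 \left(-66\right) = -198$)
$d{\left(D,T \right)} = 2 + D$ ($d{\left(D,T \right)} = D - -2 = D + 2 = 2 + D$)
$Q{\left(a,N \right)} = 2364 a$ ($Q{\left(a,N \right)} = - 2 \left(2 + 4\right) \left(- 198 a + a\right) = - 2 \cdot 6 \left(- 197 a\right) = - 2 \left(- 1182 a\right) = 2364 a$)
$Q{\left(-12,51 \right)} + 3102 = 2364 \left(-12\right) + 3102 = -28368 + 3102 = -25266$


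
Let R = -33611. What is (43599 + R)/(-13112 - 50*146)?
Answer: -2497/5103 ≈ -0.48932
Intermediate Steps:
(43599 + R)/(-13112 - 50*146) = (43599 - 33611)/(-13112 - 50*146) = 9988/(-13112 - 7300) = 9988/(-20412) = 9988*(-1/20412) = -2497/5103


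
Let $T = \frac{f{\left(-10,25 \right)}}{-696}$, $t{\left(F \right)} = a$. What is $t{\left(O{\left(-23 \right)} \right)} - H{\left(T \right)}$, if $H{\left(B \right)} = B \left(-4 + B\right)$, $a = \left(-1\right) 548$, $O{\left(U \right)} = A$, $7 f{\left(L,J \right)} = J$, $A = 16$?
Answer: $- \frac{13008026257}{23736384} \approx -548.02$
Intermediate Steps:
$f{\left(L,J \right)} = \frac{J}{7}$
$O{\left(U \right)} = 16$
$a = -548$
$t{\left(F \right)} = -548$
$T = - \frac{25}{4872}$ ($T = \frac{\frac{1}{7} \cdot 25}{-696} = \frac{25}{7} \left(- \frac{1}{696}\right) = - \frac{25}{4872} \approx -0.0051314$)
$t{\left(O{\left(-23 \right)} \right)} - H{\left(T \right)} = -548 - - \frac{25 \left(-4 - \frac{25}{4872}\right)}{4872} = -548 - \left(- \frac{25}{4872}\right) \left(- \frac{19513}{4872}\right) = -548 - \frac{487825}{23736384} = - \frac{13008026257}{23736384}$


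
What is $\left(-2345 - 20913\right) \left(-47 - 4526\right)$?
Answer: $106358834$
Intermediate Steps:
$\left(-2345 - 20913\right) \left(-47 - 4526\right) = \left(-23258\right) \left(-4573\right) = 106358834$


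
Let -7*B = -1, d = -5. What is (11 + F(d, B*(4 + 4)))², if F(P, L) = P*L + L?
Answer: 2025/49 ≈ 41.327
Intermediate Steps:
B = ⅐ (B = -⅐*(-1) = ⅐ ≈ 0.14286)
F(P, L) = L + L*P (F(P, L) = L*P + L = L + L*P)
(11 + F(d, B*(4 + 4)))² = (11 + ((4 + 4)/7)*(1 - 5))² = (11 + ((⅐)*8)*(-4))² = (11 + (8/7)*(-4))² = (11 - 32/7)² = (45/7)² = 2025/49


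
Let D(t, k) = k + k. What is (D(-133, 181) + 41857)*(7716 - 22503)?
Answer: -624292353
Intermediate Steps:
D(t, k) = 2*k
(D(-133, 181) + 41857)*(7716 - 22503) = (2*181 + 41857)*(7716 - 22503) = (362 + 41857)*(-14787) = 42219*(-14787) = -624292353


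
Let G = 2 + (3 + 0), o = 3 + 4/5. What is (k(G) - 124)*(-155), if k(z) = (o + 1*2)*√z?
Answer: 19220 - 899*√5 ≈ 17210.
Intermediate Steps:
o = 19/5 (o = 3 + 4*(⅕) = 3 + ⅘ = 19/5 ≈ 3.8000)
G = 5 (G = 2 + 3 = 5)
k(z) = 29*√z/5 (k(z) = (19/5 + 1*2)*√z = (19/5 + 2)*√z = 29*√z/5)
(k(G) - 124)*(-155) = (29*√5/5 - 124)*(-155) = (-124 + 29*√5/5)*(-155) = 19220 - 899*√5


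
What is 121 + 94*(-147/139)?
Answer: 3001/139 ≈ 21.590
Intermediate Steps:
121 + 94*(-147/139) = 121 - 13818/139 = 3001/139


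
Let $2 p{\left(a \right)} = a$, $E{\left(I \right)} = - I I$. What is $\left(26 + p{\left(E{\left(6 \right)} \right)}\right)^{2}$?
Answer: $64$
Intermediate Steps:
$E{\left(I \right)} = - I^{2}$
$p{\left(a \right)} = \frac{a}{2}$
$\left(26 + p{\left(E{\left(6 \right)} \right)}\right)^{2} = \left(26 + \frac{\left(-1\right) 6^{2}}{2}\right)^{2} = \left(26 + \frac{\left(-1\right) 36}{2}\right)^{2} = \left(26 + \frac{1}{2} \left(-36\right)\right)^{2} = \left(26 - 18\right)^{2} = 8^{2} = 64$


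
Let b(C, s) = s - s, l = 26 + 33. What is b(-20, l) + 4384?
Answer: 4384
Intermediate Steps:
l = 59
b(C, s) = 0
b(-20, l) + 4384 = 0 + 4384 = 4384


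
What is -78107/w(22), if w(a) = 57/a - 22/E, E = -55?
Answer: -8591770/329 ≈ -26115.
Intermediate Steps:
w(a) = 2/5 + 57/a (w(a) = 57/a - 22/(-55) = 57/a - 22*(-1/55) = 57/a + 2/5 = 2/5 + 57/a)
-78107/w(22) = -78107/(2/5 + 57/22) = -78107/329/110 = -78107*110/329 = -8591770/329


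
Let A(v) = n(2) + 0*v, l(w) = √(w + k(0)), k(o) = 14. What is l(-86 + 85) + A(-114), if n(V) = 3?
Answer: 3 + √13 ≈ 6.6056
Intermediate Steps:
l(w) = √(14 + w) (l(w) = √(w + 14) = √(14 + w))
A(v) = 3 (A(v) = 3 + 0*v = 3 + 0 = 3)
l(-86 + 85) + A(-114) = √(14 + (-86 + 85)) + 3 = √(14 - 1) + 3 = √13 + 3 = 3 + √13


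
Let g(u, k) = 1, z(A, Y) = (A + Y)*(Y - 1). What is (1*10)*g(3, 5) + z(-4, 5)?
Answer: 14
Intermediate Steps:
z(A, Y) = (-1 + Y)*(A + Y) (z(A, Y) = (A + Y)*(-1 + Y) = (-1 + Y)*(A + Y))
(1*10)*g(3, 5) + z(-4, 5) = (1*10)*1 + (5² - 1*(-4) - 1*5 - 4*5) = 10*1 + (25 + 4 - 5 - 20) = 10 + 4 = 14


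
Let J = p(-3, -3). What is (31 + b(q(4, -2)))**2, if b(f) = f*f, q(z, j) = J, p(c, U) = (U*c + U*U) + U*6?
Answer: 961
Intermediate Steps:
p(c, U) = U**2 + 6*U + U*c (p(c, U) = (U*c + U**2) + 6*U = (U**2 + U*c) + 6*U = U**2 + 6*U + U*c)
J = 0 (J = -3*(6 - 3 - 3) = -3*0 = 0)
q(z, j) = 0
b(f) = f**2
(31 + b(q(4, -2)))**2 = (31 + 0**2)**2 = (31 + 0)**2 = 31**2 = 961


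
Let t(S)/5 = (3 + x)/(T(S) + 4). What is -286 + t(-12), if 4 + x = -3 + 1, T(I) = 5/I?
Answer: -12478/43 ≈ -290.19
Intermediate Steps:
x = -6 (x = -4 + (-3 + 1) = -4 - 2 = -6)
t(S) = -15/(4 + 5/S) (t(S) = 5*((3 - 6)/(5/S + 4)) = 5*(-3/(4 + 5/S)) = -15/(4 + 5/S))
-286 + t(-12) = -286 - 15*(-12)/(5 + 4*(-12)) = -286 - 15*(-12)/(5 - 48) = -286 - 15*(-12)/(-43) = -286 - 15*(-12)*(-1/43) = -286 - 180/43 = -12478/43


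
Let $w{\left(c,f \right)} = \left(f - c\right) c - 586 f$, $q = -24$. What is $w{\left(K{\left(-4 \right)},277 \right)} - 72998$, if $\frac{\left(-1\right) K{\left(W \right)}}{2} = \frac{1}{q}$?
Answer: $- \frac{33882757}{144} \approx -2.353 \cdot 10^{5}$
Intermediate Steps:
$K{\left(W \right)} = \frac{1}{12}$ ($K{\left(W \right)} = - \frac{2}{-24} = \left(-2\right) \left(- \frac{1}{24}\right) = \frac{1}{12}$)
$w{\left(c,f \right)} = - 586 f + c \left(f - c\right)$ ($w{\left(c,f \right)} = c \left(f - c\right) - 586 f = - 586 f + c \left(f - c\right)$)
$w{\left(K{\left(-4 \right)},277 \right)} - 72998 = \left(- \frac{1}{144} - 162322 + \frac{1}{12} \cdot 277\right) - 72998 = \left(\left(-1\right) \frac{1}{144} - 162322 + \frac{277}{12}\right) - 72998 = \left(- \frac{1}{144} - 162322 + \frac{277}{12}\right) - 72998 = - \frac{23371045}{144} - 72998 = - \frac{33882757}{144}$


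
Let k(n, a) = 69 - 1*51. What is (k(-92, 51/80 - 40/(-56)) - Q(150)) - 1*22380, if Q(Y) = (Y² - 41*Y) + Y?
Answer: -38862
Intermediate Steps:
Q(Y) = Y² - 40*Y
k(n, a) = 18 (k(n, a) = 69 - 51 = 18)
(k(-92, 51/80 - 40/(-56)) - Q(150)) - 1*22380 = (18 - 150*(-40 + 150)) - 1*22380 = (18 - 150*110) - 22380 = (18 - 1*16500) - 22380 = (18 - 16500) - 22380 = -16482 - 22380 = -38862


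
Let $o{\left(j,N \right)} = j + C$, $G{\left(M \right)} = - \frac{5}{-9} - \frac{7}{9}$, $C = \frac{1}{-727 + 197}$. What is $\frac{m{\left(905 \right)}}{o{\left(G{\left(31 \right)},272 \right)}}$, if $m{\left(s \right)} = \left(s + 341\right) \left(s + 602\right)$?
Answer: $- \frac{8956733940}{1069} \approx -8.3786 \cdot 10^{6}$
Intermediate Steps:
$m{\left(s \right)} = \left(341 + s\right) \left(602 + s\right)$
$C = - \frac{1}{530}$ ($C = \frac{1}{-530} = - \frac{1}{530} \approx -0.0018868$)
$G{\left(M \right)} = - \frac{2}{9}$ ($G{\left(M \right)} = \left(-5\right) \left(- \frac{1}{9}\right) - \frac{7}{9} = \frac{5}{9} - \frac{7}{9} = - \frac{2}{9}$)
$o{\left(j,N \right)} = - \frac{1}{530} + j$ ($o{\left(j,N \right)} = j - \frac{1}{530} = - \frac{1}{530} + j$)
$\frac{m{\left(905 \right)}}{o{\left(G{\left(31 \right)},272 \right)}} = \frac{205282 + 905^{2} + 943 \cdot 905}{- \frac{1}{530} - \frac{2}{9}} = \frac{205282 + 819025 + 853415}{- \frac{1069}{4770}} = 1877722 \left(- \frac{4770}{1069}\right) = - \frac{8956733940}{1069}$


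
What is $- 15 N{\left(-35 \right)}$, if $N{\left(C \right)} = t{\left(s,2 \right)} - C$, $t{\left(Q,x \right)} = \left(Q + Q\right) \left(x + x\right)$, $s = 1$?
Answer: $-645$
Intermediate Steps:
$t{\left(Q,x \right)} = 4 Q x$ ($t{\left(Q,x \right)} = 2 Q 2 x = 4 Q x$)
$N{\left(C \right)} = 8 - C$ ($N{\left(C \right)} = 4 \cdot 1 \cdot 2 - C = 8 - C$)
$- 15 N{\left(-35 \right)} = - 15 \left(8 - -35\right) = - 15 \left(8 + 35\right) = \left(-15\right) 43 = -645$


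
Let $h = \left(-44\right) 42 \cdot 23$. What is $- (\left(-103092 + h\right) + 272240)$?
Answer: $-126644$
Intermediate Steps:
$h = -42504$ ($h = \left(-1848\right) 23 = -42504$)
$- (\left(-103092 + h\right) + 272240) = - (\left(-103092 - 42504\right) + 272240) = - (-145596 + 272240) = \left(-1\right) 126644 = -126644$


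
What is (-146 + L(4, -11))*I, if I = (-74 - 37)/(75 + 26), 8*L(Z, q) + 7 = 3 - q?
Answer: 128871/808 ≈ 159.49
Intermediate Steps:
L(Z, q) = -½ - q/8 (L(Z, q) = -7/8 + (3 - q)/8 = -7/8 + (3/8 - q/8) = -½ - q/8)
I = -111/101 ≈ -1.0990
(-146 + L(4, -11))*I = (-146 + (-½ - ⅛*(-11)))*(-111/101) = (-146 + (-½ + 11/8))*(-111/101) = (-146 + 7/8)*(-111/101) = -1161/8*(-111/101) = 128871/808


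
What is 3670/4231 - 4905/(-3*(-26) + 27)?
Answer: -1357847/29617 ≈ -45.847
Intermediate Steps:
3670/4231 - 4905/(-3*(-26) + 27) = 3670*(1/4231) - 4905/(78 + 27) = 3670/4231 - 4905/105 = 3670/4231 - 4905*1/105 = 3670/4231 - 327/7 = -1357847/29617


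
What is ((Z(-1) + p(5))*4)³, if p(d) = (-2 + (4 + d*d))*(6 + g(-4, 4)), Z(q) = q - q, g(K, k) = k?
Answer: 1259712000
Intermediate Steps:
Z(q) = 0
p(d) = 20 + 10*d² (p(d) = (-2 + (4 + d*d))*(6 + 4) = (-2 + (4 + d²))*10 = (2 + d²)*10 = 20 + 10*d²)
((Z(-1) + p(5))*4)³ = ((0 + (20 + 10*5²))*4)³ = ((0 + (20 + 10*25))*4)³ = ((0 + (20 + 250))*4)³ = ((0 + 270)*4)³ = (270*4)³ = 1080³ = 1259712000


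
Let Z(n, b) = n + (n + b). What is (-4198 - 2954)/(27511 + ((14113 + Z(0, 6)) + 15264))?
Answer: -3576/28447 ≈ -0.12571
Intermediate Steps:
Z(n, b) = b + 2*n (Z(n, b) = n + (b + n) = b + 2*n)
(-4198 - 2954)/(27511 + ((14113 + Z(0, 6)) + 15264)) = (-4198 - 2954)/(27511 + ((14113 + (6 + 2*0)) + 15264)) = -7152/(27511 + ((14113 + (6 + 0)) + 15264)) = -7152/(27511 + ((14113 + 6) + 15264)) = -7152/(27511 + (14119 + 15264)) = -7152/(27511 + 29383) = -7152/56894 = -7152*1/56894 = -3576/28447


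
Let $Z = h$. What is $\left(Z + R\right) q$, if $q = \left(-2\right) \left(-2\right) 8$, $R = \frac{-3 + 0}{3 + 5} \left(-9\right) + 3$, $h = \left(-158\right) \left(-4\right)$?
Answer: $20428$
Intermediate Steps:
$h = 632$
$Z = 632$
$R = \frac{51}{8}$ ($R = - \frac{3}{8} \left(-9\right) + 3 = \left(-3\right) \frac{1}{8} \left(-9\right) + 3 = \left(- \frac{3}{8}\right) \left(-9\right) + 3 = \frac{27}{8} + 3 = \frac{51}{8} \approx 6.375$)
$q = 32$ ($q = 4 \cdot 8 = 32$)
$\left(Z + R\right) q = \left(632 + \frac{51}{8}\right) 32 = \frac{5107}{8} \cdot 32 = 20428$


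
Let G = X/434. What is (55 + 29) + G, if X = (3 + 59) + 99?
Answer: 5231/62 ≈ 84.371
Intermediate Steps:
X = 161 (X = 62 + 99 = 161)
G = 23/62 (G = 161/434 = 161*(1/434) = 23/62 ≈ 0.37097)
(55 + 29) + G = (55 + 29) + 23/62 = 84 + 23/62 = 5231/62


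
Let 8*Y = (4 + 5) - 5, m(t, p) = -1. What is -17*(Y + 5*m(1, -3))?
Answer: 153/2 ≈ 76.500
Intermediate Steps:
Y = ½ (Y = ((4 + 5) - 5)/8 = (9 - 5)/8 = (⅛)*4 = ½ ≈ 0.50000)
-17*(Y + 5*m(1, -3)) = -17*(½ + 5*(-1)) = -17*(½ - 5) = -17*(-9/2) = 153/2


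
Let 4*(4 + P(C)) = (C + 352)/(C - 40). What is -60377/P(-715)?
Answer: 182338540/11717 ≈ 15562.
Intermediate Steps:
P(C) = -4 + (352 + C)/(4*(-40 + C)) (P(C) = -4 + ((C + 352)/(C - 40))/4 = -4 + ((352 + C)/(-40 + C))/4 = -4 + (352 + C)/(4*(-40 + C)))
-60377/P(-715) = -60377*4*(-40 - 715)/(992 - 15*(-715)) = -60377*(-3020/(992 + 10725)) = -60377/((¼)*(-1/755)*11717) = -60377/(-11717/3020) = -60377*(-3020/11717) = 182338540/11717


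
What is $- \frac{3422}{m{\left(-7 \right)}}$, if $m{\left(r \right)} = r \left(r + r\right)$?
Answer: $- \frac{1711}{49} \approx -34.918$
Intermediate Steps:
$m{\left(r \right)} = 2 r^{2}$ ($m{\left(r \right)} = r 2 r = 2 r^{2}$)
$- \frac{3422}{m{\left(-7 \right)}} = - \frac{3422}{2 \left(-7\right)^{2}} = - \frac{3422}{2 \cdot 49} = - \frac{3422}{98} = \left(-3422\right) \frac{1}{98} = - \frac{1711}{49}$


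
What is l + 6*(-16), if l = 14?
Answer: -82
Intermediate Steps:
l + 6*(-16) = 14 + 6*(-16) = 14 - 96 = -82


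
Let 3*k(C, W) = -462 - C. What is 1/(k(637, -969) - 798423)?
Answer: -3/2396368 ≈ -1.2519e-6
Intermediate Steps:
k(C, W) = -154 - C/3 (k(C, W) = (-462 - C)/3 = -154 - C/3)
1/(k(637, -969) - 798423) = 1/((-154 - ⅓*637) - 798423) = 1/((-154 - 637/3) - 798423) = 1/(-1099/3 - 798423) = 1/(-2396368/3) = -3/2396368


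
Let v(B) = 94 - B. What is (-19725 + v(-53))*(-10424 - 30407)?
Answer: 799389318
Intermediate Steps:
(-19725 + v(-53))*(-10424 - 30407) = (-19725 + (94 - 1*(-53)))*(-10424 - 30407) = (-19725 + (94 + 53))*(-40831) = (-19725 + 147)*(-40831) = -19578*(-40831) = 799389318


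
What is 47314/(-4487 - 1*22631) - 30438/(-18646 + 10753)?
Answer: 25109349/11891243 ≈ 2.1116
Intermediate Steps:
47314/(-4487 - 1*22631) - 30438/(-18646 + 10753) = 47314/(-4487 - 22631) - 30438/(-7893) = 47314/(-27118) - 30438*(-1/7893) = 47314*(-1/27118) + 3382/877 = -23657/13559 + 3382/877 = 25109349/11891243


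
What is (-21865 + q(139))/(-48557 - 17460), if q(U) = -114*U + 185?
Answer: 37526/66017 ≈ 0.56843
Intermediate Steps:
q(U) = 185 - 114*U
(-21865 + q(139))/(-48557 - 17460) = (-21865 + (185 - 114*139))/(-48557 - 17460) = (-21865 + (185 - 15846))/(-66017) = (-21865 - 15661)*(-1/66017) = -37526*(-1/66017) = 37526/66017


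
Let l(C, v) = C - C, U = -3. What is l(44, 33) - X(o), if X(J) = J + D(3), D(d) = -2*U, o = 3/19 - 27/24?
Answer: -765/152 ≈ -5.0329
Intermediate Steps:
o = -147/152 (o = 3*(1/19) - 27*1/24 = 3/19 - 9/8 = -147/152 ≈ -0.96710)
D(d) = 6 (D(d) = -2*(-3) = 6)
l(C, v) = 0
X(J) = 6 + J (X(J) = J + 6 = 6 + J)
l(44, 33) - X(o) = 0 - (6 - 147/152) = 0 - 1*765/152 = 0 - 765/152 = -765/152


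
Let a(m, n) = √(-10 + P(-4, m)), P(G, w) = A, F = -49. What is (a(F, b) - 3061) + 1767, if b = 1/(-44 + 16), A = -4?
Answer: -1294 + I*√14 ≈ -1294.0 + 3.7417*I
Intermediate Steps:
b = -1/28 (b = 1/(-28) = -1/28 ≈ -0.035714)
P(G, w) = -4
a(m, n) = I*√14 (a(m, n) = √(-10 - 4) = √(-14) = I*√14)
(a(F, b) - 3061) + 1767 = (I*√14 - 3061) + 1767 = (-3061 + I*√14) + 1767 = -1294 + I*√14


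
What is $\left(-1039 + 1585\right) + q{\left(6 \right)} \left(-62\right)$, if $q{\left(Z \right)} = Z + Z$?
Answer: $-198$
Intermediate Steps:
$q{\left(Z \right)} = 2 Z$
$\left(-1039 + 1585\right) + q{\left(6 \right)} \left(-62\right) = \left(-1039 + 1585\right) + 2 \cdot 6 \left(-62\right) = 546 + 12 \left(-62\right) = 546 - 744 = -198$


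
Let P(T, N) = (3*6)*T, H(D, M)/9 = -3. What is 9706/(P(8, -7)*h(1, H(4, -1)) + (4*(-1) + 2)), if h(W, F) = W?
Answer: 4853/71 ≈ 68.352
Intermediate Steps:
H(D, M) = -27 (H(D, M) = 9*(-3) = -27)
P(T, N) = 18*T
9706/(P(8, -7)*h(1, H(4, -1)) + (4*(-1) + 2)) = 9706/((18*8)*1 + (4*(-1) + 2)) = 9706/(144*1 + (-4 + 2)) = 9706/(144 - 2) = 9706/142 = 9706*(1/142) = 4853/71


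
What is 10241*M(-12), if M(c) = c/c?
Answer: 10241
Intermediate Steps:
M(c) = 1
10241*M(-12) = 10241*1 = 10241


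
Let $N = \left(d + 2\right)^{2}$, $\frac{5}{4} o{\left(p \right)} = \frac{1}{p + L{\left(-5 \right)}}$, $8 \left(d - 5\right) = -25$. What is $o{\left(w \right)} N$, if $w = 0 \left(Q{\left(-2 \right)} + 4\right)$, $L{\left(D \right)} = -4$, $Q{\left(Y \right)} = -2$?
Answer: $- \frac{961}{320} \approx -3.0031$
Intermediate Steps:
$d = \frac{15}{8}$ ($d = 5 + \frac{1}{8} \left(-25\right) = 5 - \frac{25}{8} = \frac{15}{8} \approx 1.875$)
$w = 0$ ($w = 0 \left(-2 + 4\right) = 0 \cdot 2 = 0$)
$o{\left(p \right)} = \frac{4}{5 \left(-4 + p\right)}$ ($o{\left(p \right)} = \frac{4}{5 \left(p - 4\right)} = \frac{4}{5 \left(-4 + p\right)}$)
$N = \frac{961}{64}$ ($N = \left(\frac{15}{8} + 2\right)^{2} = \left(\frac{31}{8}\right)^{2} = \frac{961}{64} \approx 15.016$)
$o{\left(w \right)} N = \frac{4}{5 \left(-4 + 0\right)} \frac{961}{64} = \frac{4}{5 \left(-4\right)} \frac{961}{64} = \frac{4}{5} \left(- \frac{1}{4}\right) \frac{961}{64} = \left(- \frac{1}{5}\right) \frac{961}{64} = - \frac{961}{320}$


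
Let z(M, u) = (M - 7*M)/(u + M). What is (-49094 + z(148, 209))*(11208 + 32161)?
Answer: -253382601858/119 ≈ -2.1293e+9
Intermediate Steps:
z(M, u) = -6*M/(M + u) (z(M, u) = (-6*M)/(M + u) = -6*M/(M + u))
(-49094 + z(148, 209))*(11208 + 32161) = (-49094 - 6*148/(148 + 209))*(11208 + 32161) = (-49094 - 6*148/357)*43369 = (-49094 - 6*148*1/357)*43369 = (-49094 - 296/119)*43369 = -5842482/119*43369 = -253382601858/119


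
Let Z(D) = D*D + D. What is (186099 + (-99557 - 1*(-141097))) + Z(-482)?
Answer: 459481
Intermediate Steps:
Z(D) = D + D² (Z(D) = D² + D = D + D²)
(186099 + (-99557 - 1*(-141097))) + Z(-482) = (186099 + (-99557 - 1*(-141097))) - 482*(1 - 482) = (186099 + (-99557 + 141097)) - 482*(-481) = (186099 + 41540) + 231842 = 227639 + 231842 = 459481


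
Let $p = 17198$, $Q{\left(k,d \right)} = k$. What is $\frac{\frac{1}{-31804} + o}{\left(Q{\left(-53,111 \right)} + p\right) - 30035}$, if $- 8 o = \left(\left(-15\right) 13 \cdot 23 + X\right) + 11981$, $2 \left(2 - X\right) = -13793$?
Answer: $\frac{228901343}{1639814240} \approx 0.13959$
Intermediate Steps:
$X = \frac{13797}{2}$ ($X = 2 - - \frac{13793}{2} = 2 + \frac{13793}{2} = \frac{13797}{2} \approx 6898.5$)
$o = - \frac{28789}{16}$ ($o = - \frac{\left(\left(-15\right) 13 \cdot 23 + \frac{13797}{2}\right) + 11981}{8} = - \frac{\left(\left(-195\right) 23 + \frac{13797}{2}\right) + 11981}{8} = - \frac{\left(-4485 + \frac{13797}{2}\right) + 11981}{8} = - \frac{\frac{4827}{2} + 11981}{8} = \left(- \frac{1}{8}\right) \frac{28789}{2} = - \frac{28789}{16} \approx -1799.3$)
$\frac{\frac{1}{-31804} + o}{\left(Q{\left(-53,111 \right)} + p\right) - 30035} = \frac{\frac{1}{-31804} - \frac{28789}{16}}{\left(-53 + 17198\right) - 30035} = \frac{- \frac{1}{31804} - \frac{28789}{16}}{17145 - 30035} = - \frac{228901343}{127216 \left(-12890\right)} = \left(- \frac{228901343}{127216}\right) \left(- \frac{1}{12890}\right) = \frac{228901343}{1639814240}$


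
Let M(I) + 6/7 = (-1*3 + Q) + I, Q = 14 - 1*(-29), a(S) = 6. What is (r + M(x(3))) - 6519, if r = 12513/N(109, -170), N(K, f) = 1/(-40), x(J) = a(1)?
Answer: -3548957/7 ≈ -5.0699e+5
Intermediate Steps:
x(J) = 6
N(K, f) = -1/40
Q = 43 (Q = 14 + 29 = 43)
M(I) = 274/7 + I (M(I) = -6/7 + ((-1*3 + 43) + I) = -6/7 + ((-3 + 43) + I) = -6/7 + (40 + I) = 274/7 + I)
r = -500520 (r = 12513/(-1/40) = 12513*(-40) = -500520)
(r + M(x(3))) - 6519 = (-500520 + (274/7 + 6)) - 6519 = (-500520 + 316/7) - 6519 = -3503324/7 - 6519 = -3548957/7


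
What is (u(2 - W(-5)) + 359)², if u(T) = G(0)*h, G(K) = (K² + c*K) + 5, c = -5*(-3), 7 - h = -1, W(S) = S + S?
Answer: 159201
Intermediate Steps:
W(S) = 2*S
h = 8 (h = 7 - 1*(-1) = 7 + 1 = 8)
c = 15
G(K) = 5 + K² + 15*K (G(K) = (K² + 15*K) + 5 = 5 + K² + 15*K)
u(T) = 40 (u(T) = (5 + 0² + 15*0)*8 = (5 + 0 + 0)*8 = 5*8 = 40)
(u(2 - W(-5)) + 359)² = (40 + 359)² = 399² = 159201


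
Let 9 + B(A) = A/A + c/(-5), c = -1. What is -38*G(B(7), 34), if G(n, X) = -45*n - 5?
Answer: -13148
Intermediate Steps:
B(A) = -39/5 (B(A) = -9 + (A/A - 1/(-5)) = -9 + (1 - 1*(-⅕)) = -9 + (1 + ⅕) = -9 + 6/5 = -39/5)
G(n, X) = -5 - 45*n
-38*G(B(7), 34) = -38*(-5 - 45*(-39/5)) = -38*(-5 + 351) = -38*346 = -13148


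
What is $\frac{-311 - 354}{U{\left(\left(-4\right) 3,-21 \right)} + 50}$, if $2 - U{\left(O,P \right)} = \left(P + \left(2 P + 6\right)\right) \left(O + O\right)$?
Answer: $\frac{95}{188} \approx 0.50532$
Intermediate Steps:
$U{\left(O,P \right)} = 2 - 2 O \left(6 + 3 P\right)$ ($U{\left(O,P \right)} = 2 - \left(P + \left(2 P + 6\right)\right) \left(O + O\right) = 2 - \left(P + \left(6 + 2 P\right)\right) 2 O = 2 - \left(6 + 3 P\right) 2 O = 2 - 2 O \left(6 + 3 P\right)$)
$\frac{-311 - 354}{U{\left(\left(-4\right) 3,-21 \right)} + 50} = \frac{-311 - 354}{\left(2 - 12 \left(\left(-4\right) 3\right) - 6 \left(\left(-4\right) 3\right) \left(-21\right)\right) + 50} = - \frac{665}{\left(2 - -144 - \left(-72\right) \left(-21\right)\right) + 50} = - \frac{665}{\left(2 + 144 - 1512\right) + 50} = - \frac{665}{-1366 + 50} = - \frac{665}{-1316} = \left(-665\right) \left(- \frac{1}{1316}\right) = \frac{95}{188}$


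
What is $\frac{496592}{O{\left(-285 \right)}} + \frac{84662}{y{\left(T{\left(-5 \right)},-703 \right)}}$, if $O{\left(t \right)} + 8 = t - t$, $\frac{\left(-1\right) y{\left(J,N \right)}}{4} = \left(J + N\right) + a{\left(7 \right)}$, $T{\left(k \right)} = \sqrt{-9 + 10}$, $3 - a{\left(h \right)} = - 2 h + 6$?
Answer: $- \frac{85743937}{1382} \approx -62043.0$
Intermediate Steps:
$a{\left(h \right)} = -3 + 2 h$ ($a{\left(h \right)} = 3 - \left(- 2 h + 6\right) = 3 - \left(6 - 2 h\right) = 3 + \left(-6 + 2 h\right) = -3 + 2 h$)
$T{\left(k \right)} = 1$ ($T{\left(k \right)} = \sqrt{1} = 1$)
$y{\left(J,N \right)} = -44 - 4 J - 4 N$ ($y{\left(J,N \right)} = - 4 \left(\left(J + N\right) + \left(-3 + 2 \cdot 7\right)\right) = - 4 \left(\left(J + N\right) + \left(-3 + 14\right)\right) = - 4 \left(\left(J + N\right) + 11\right) = - 4 \left(11 + J + N\right) = -44 - 4 J - 4 N$)
$O{\left(t \right)} = -8$ ($O{\left(t \right)} = -8 + \left(t - t\right) = -8 + 0 = -8$)
$\frac{496592}{O{\left(-285 \right)}} + \frac{84662}{y{\left(T{\left(-5 \right)},-703 \right)}} = \frac{496592}{-8} + \frac{84662}{-44 - 4 - -2812} = 496592 \left(- \frac{1}{8}\right) + \frac{84662}{-44 - 4 + 2812} = -62074 + \frac{84662}{2764} = -62074 + 84662 \cdot \frac{1}{2764} = -62074 + \frac{42331}{1382} = - \frac{85743937}{1382}$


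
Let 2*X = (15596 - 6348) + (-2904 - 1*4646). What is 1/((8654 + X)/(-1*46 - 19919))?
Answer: -19965/9503 ≈ -2.1009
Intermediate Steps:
X = 849 (X = ((15596 - 6348) + (-2904 - 1*4646))/2 = (9248 + (-2904 - 4646))/2 = (9248 - 7550)/2 = (½)*1698 = 849)
1/((8654 + X)/(-1*46 - 19919)) = 1/((8654 + 849)/(-1*46 - 19919)) = 1/(9503/(-46 - 19919)) = 1/(9503/(-19965)) = 1/(9503*(-1/19965)) = 1/(-9503/19965) = -19965/9503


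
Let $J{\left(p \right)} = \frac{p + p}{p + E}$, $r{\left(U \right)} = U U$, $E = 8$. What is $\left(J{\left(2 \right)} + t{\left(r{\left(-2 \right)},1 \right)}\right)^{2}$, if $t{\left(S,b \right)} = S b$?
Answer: $\frac{484}{25} \approx 19.36$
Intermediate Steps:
$r{\left(U \right)} = U^{2}$
$J{\left(p \right)} = \frac{2 p}{8 + p}$ ($J{\left(p \right)} = \frac{p + p}{p + 8} = \frac{2 p}{8 + p}$)
$\left(J{\left(2 \right)} + t{\left(r{\left(-2 \right)},1 \right)}\right)^{2} = \left(2 \cdot 2 \frac{1}{8 + 2} + \left(-2\right)^{2} \cdot 1\right)^{2} = \left(2 \cdot 2 \cdot \frac{1}{10} + 4 \cdot 1\right)^{2} = \left(2 \cdot 2 \cdot \frac{1}{10} + 4\right)^{2} = \left(\frac{2}{5} + 4\right)^{2} = \left(\frac{22}{5}\right)^{2} = \frac{484}{25}$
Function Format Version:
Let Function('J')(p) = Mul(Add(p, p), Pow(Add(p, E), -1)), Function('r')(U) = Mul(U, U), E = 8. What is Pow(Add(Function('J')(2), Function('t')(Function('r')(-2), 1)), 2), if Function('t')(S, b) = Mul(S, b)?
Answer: Rational(484, 25) ≈ 19.360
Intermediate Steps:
Function('r')(U) = Pow(U, 2)
Function('J')(p) = Mul(2, p, Pow(Add(8, p), -1)) (Function('J')(p) = Mul(Add(p, p), Pow(Add(p, 8), -1)) = Mul(Mul(2, p), Pow(Add(8, p), -1)) = Mul(2, p, Pow(Add(8, p), -1)))
Pow(Add(Function('J')(2), Function('t')(Function('r')(-2), 1)), 2) = Pow(Add(Mul(2, 2, Pow(Add(8, 2), -1)), Mul(Pow(-2, 2), 1)), 2) = Pow(Add(Mul(2, 2, Pow(10, -1)), Mul(4, 1)), 2) = Pow(Add(Mul(2, 2, Rational(1, 10)), 4), 2) = Pow(Add(Rational(2, 5), 4), 2) = Pow(Rational(22, 5), 2) = Rational(484, 25)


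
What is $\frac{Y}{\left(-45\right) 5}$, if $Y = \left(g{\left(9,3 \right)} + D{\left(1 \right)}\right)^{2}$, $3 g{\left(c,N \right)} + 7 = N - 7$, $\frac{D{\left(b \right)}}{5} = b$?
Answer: $- \frac{16}{2025} \approx -0.0079012$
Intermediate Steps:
$D{\left(b \right)} = 5 b$
$g{\left(c,N \right)} = - \frac{14}{3} + \frac{N}{3}$ ($g{\left(c,N \right)} = - \frac{7}{3} + \frac{N - 7}{3} = - \frac{7}{3} + \frac{-7 + N}{3} = - \frac{7}{3} + \left(- \frac{7}{3} + \frac{N}{3}\right) = - \frac{14}{3} + \frac{N}{3}$)
$Y = \frac{16}{9}$ ($Y = \left(\left(- \frac{14}{3} + \frac{1}{3} \cdot 3\right) + 5 \cdot 1\right)^{2} = \left(\left(- \frac{14}{3} + 1\right) + 5\right)^{2} = \left(- \frac{11}{3} + 5\right)^{2} = \left(\frac{4}{3}\right)^{2} = \frac{16}{9} \approx 1.7778$)
$\frac{Y}{\left(-45\right) 5} = \frac{16}{9 \left(\left(-45\right) 5\right)} = \frac{16}{9 \left(-225\right)} = \frac{16}{9} \left(- \frac{1}{225}\right) = - \frac{16}{2025}$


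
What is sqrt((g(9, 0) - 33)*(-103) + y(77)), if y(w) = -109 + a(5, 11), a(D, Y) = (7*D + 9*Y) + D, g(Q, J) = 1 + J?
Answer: sqrt(3326) ≈ 57.672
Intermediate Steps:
a(D, Y) = 8*D + 9*Y
y(w) = 30 (y(w) = -109 + (8*5 + 9*11) = -109 + (40 + 99) = -109 + 139 = 30)
sqrt((g(9, 0) - 33)*(-103) + y(77)) = sqrt(((1 + 0) - 33)*(-103) + 30) = sqrt((1 - 33)*(-103) + 30) = sqrt(-32*(-103) + 30) = sqrt(3296 + 30) = sqrt(3326)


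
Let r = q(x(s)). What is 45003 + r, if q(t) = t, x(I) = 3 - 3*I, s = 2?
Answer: 45000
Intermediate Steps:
r = -3 (r = 3 - 3*2 = 3 - 6 = -3)
45003 + r = 45003 - 3 = 45000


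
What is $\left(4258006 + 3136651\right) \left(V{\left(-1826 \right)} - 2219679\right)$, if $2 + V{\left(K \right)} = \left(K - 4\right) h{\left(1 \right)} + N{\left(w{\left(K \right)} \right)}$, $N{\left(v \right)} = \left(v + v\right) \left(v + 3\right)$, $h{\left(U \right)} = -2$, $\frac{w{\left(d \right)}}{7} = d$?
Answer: $2399317255372095$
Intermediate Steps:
$w{\left(d \right)} = 7 d$
$N{\left(v \right)} = 2 v \left(3 + v\right)$
$V{\left(K \right)} = 6 - 2 K + 14 K \left(3 + 7 K\right)$ ($V{\left(K \right)} = -2 + \left(\left(K - 4\right) \left(-2\right) + 2 \cdot 7 K \left(3 + 7 K\right)\right) = -2 + \left(\left(K - 4\right) \left(-2\right) + 14 K \left(3 + 7 K\right)\right) = -2 + \left(\left(-4 + K\right) \left(-2\right) + 14 K \left(3 + 7 K\right)\right) = -2 - \left(-8 + 2 K - 14 K \left(3 + 7 K\right)\right) = -2 + \left(8 - 2 K + 14 K \left(3 + 7 K\right)\right) = 6 - 2 K + 14 K \left(3 + 7 K\right)$)
$\left(4258006 + 3136651\right) \left(V{\left(-1826 \right)} - 2219679\right) = \left(4258006 + 3136651\right) \left(\left(6 + 40 \left(-1826\right) + 98 \left(-1826\right)^{2}\right) - 2219679\right) = 7394657 \left(\left(6 - 73040 + 98 \cdot 3334276\right) - 2219679\right) = 7394657 \left(\left(6 - 73040 + 326759048\right) - 2219679\right) = 7394657 \left(326686014 - 2219679\right) = 7394657 \cdot 324466335 = 2399317255372095$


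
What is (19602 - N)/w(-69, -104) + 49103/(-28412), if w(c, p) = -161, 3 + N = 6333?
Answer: -54998521/653476 ≈ -84.163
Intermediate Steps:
N = 6330 (N = -3 + 6333 = 6330)
(19602 - N)/w(-69, -104) + 49103/(-28412) = (19602 - 1*6330)/(-161) + 49103/(-28412) = (19602 - 6330)*(-1/161) + 49103*(-1/28412) = 13272*(-1/161) - 49103/28412 = -1896/23 - 49103/28412 = -54998521/653476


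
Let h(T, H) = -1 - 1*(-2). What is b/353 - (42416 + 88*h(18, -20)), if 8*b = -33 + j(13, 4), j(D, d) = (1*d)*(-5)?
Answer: -120031349/2824 ≈ -42504.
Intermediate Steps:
h(T, H) = 1 (h(T, H) = -1 + 2 = 1)
j(D, d) = -5*d (j(D, d) = d*(-5) = -5*d)
b = -53/8 (b = (-33 - 5*4)/8 = (-33 - 20)/8 = (⅛)*(-53) = -53/8 ≈ -6.6250)
b/353 - (42416 + 88*h(18, -20)) = -53/8/353 - 88/(1/(1 + 482)) = -53/8*1/353 - 88/(1/483) = -53/2824 - 88/1/483 = -53/2824 - 88*483 = -53/2824 - 42504 = -120031349/2824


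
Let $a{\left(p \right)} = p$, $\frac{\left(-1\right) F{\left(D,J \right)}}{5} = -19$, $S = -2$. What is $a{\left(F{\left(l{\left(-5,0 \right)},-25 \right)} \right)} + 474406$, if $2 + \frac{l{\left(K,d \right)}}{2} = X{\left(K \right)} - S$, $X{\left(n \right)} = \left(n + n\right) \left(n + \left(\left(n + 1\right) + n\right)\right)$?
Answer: $474501$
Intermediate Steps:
$X{\left(n \right)} = 2 n \left(1 + 3 n\right)$ ($X{\left(n \right)} = 2 n \left(n + \left(\left(1 + n\right) + n\right)\right) = 2 n \left(n + \left(1 + 2 n\right)\right) = 2 n \left(1 + 3 n\right)$)
$l{\left(K,d \right)} = 4 K \left(1 + 3 K\right)$ ($l{\left(K,d \right)} = -4 + 2 \left(2 K \left(1 + 3 K\right) - -2\right) = -4 + 2 \left(2 K \left(1 + 3 K\right) + 2\right) = -4 + 2 \left(2 + 2 K \left(1 + 3 K\right)\right) = -4 + \left(4 + 4 K \left(1 + 3 K\right)\right) = 4 K \left(1 + 3 K\right)$)
$F{\left(D,J \right)} = 95$ ($F{\left(D,J \right)} = \left(-5\right) \left(-19\right) = 95$)
$a{\left(F{\left(l{\left(-5,0 \right)},-25 \right)} \right)} + 474406 = 95 + 474406 = 474501$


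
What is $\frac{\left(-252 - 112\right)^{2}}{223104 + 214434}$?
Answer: $\frac{66248}{218769} \approx 0.30282$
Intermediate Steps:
$\frac{\left(-252 - 112\right)^{2}}{223104 + 214434} = \frac{\left(-252 + \left(-235 + 123\right)\right)^{2}}{437538} = \left(-252 - 112\right)^{2} \cdot \frac{1}{437538} = \left(-364\right)^{2} \cdot \frac{1}{437538} = 132496 \cdot \frac{1}{437538} = \frac{66248}{218769}$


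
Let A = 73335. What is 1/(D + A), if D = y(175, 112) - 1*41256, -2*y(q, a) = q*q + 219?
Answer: 1/16657 ≈ 6.0035e-5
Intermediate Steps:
y(q, a) = -219/2 - q**2/2 (y(q, a) = -(q*q + 219)/2 = -(q**2 + 219)/2 = -(219 + q**2)/2 = -219/2 - q**2/2)
D = -56678 (D = (-219/2 - 1/2*175**2) - 1*41256 = (-219/2 - 1/2*30625) - 41256 = (-219/2 - 30625/2) - 41256 = -15422 - 41256 = -56678)
1/(D + A) = 1/(-56678 + 73335) = 1/16657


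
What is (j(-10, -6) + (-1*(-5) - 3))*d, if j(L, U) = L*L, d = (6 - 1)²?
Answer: 2550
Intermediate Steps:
d = 25 (d = 5² = 25)
j(L, U) = L²
(j(-10, -6) + (-1*(-5) - 3))*d = ((-10)² + (-1*(-5) - 3))*25 = (100 + (5 - 3))*25 = (100 + 2)*25 = 102*25 = 2550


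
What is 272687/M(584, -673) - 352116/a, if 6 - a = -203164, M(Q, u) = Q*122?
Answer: 15157128511/7237728080 ≈ 2.0942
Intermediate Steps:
M(Q, u) = 122*Q
a = 203170 (a = 6 - 1*(-203164) = 6 + 203164 = 203170)
272687/M(584, -673) - 352116/a = 272687/((122*584)) - 352116/203170 = 272687/71248 - 352116*1/203170 = 272687*(1/71248) - 176058/101585 = 272687/71248 - 176058/101585 = 15157128511/7237728080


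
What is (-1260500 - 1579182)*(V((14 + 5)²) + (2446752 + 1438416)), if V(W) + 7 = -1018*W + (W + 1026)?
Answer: -9992982942100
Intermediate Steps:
V(W) = 1019 - 1017*W (V(W) = -7 + (-1018*W + (W + 1026)) = -7 + (-1018*W + (1026 + W)) = -7 + (1026 - 1017*W) = 1019 - 1017*W)
(-1260500 - 1579182)*(V((14 + 5)²) + (2446752 + 1438416)) = (-1260500 - 1579182)*((1019 - 1017*(14 + 5)²) + (2446752 + 1438416)) = -2839682*((1019 - 1017*19²) + 3885168) = -2839682*((1019 - 1017*361) + 3885168) = -2839682*((1019 - 367137) + 3885168) = -2839682*(-366118 + 3885168) = -2839682*3519050 = -9992982942100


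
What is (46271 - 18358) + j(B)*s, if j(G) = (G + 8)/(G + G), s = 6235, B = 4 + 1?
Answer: 72037/2 ≈ 36019.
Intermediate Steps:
B = 5
j(G) = (8 + G)/(2*G) (j(G) = (8 + G)/((2*G)) = (8 + G)*(1/(2*G)) = (8 + G)/(2*G))
(46271 - 18358) + j(B)*s = (46271 - 18358) + ((½)*(8 + 5)/5)*6235 = 27913 + ((½)*(⅕)*13)*6235 = 27913 + (13/10)*6235 = 27913 + 16211/2 = 72037/2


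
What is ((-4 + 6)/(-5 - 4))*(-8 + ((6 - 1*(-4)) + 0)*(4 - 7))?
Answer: 76/9 ≈ 8.4444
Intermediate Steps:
((-4 + 6)/(-5 - 4))*(-8 + ((6 - 1*(-4)) + 0)*(4 - 7)) = (2/(-9))*(-8 + ((6 + 4) + 0)*(-3)) = (2*(-1/9))*(-8 + (10 + 0)*(-3)) = -2*(-8 + 10*(-3))/9 = -2*(-8 - 30)/9 = -2/9*(-38) = 76/9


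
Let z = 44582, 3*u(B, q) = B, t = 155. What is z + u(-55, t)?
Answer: 133691/3 ≈ 44564.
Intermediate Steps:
u(B, q) = B/3
z + u(-55, t) = 44582 + (⅓)*(-55) = 44582 - 55/3 = 133691/3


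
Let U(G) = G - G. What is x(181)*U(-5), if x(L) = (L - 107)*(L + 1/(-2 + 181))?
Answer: 0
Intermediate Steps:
U(G) = 0
x(L) = (-107 + L)*(1/179 + L) (x(L) = (-107 + L)*(L + 1/179) = (-107 + L)*(1/179 + L))
x(181)*U(-5) = (-107/179 + 181² - 19152/179*181)*0 = (-107/179 + 32761 - 3466512/179)*0 = (2397600/179)*0 = 0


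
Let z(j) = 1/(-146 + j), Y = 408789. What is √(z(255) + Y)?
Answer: √4856822218/109 ≈ 639.37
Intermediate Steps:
√(z(255) + Y) = √(1/(-146 + 255) + 408789) = √(1/109 + 408789) = √(44558002/109) = √4856822218/109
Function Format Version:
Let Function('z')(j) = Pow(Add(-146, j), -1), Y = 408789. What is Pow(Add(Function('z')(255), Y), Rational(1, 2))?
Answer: Mul(Rational(1, 109), Pow(4856822218, Rational(1, 2))) ≈ 639.37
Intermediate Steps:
Pow(Add(Function('z')(255), Y), Rational(1, 2)) = Pow(Add(Pow(Add(-146, 255), -1), 408789), Rational(1, 2)) = Pow(Add(Pow(109, -1), 408789), Rational(1, 2)) = Pow(Add(Rational(1, 109), 408789), Rational(1, 2)) = Pow(Rational(44558002, 109), Rational(1, 2)) = Mul(Rational(1, 109), Pow(4856822218, Rational(1, 2)))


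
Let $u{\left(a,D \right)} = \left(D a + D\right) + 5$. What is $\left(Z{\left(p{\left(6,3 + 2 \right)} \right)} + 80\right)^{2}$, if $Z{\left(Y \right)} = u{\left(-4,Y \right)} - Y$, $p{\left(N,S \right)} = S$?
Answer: $4225$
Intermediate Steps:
$u{\left(a,D \right)} = 5 + D + D a$ ($u{\left(a,D \right)} = \left(D + D a\right) + 5 = 5 + D + D a$)
$Z{\left(Y \right)} = 5 - 4 Y$ ($Z{\left(Y \right)} = \left(5 + Y + Y \left(-4\right)\right) - Y = \left(5 + Y - 4 Y\right) - Y = \left(5 - 3 Y\right) - Y = 5 - 4 Y$)
$\left(Z{\left(p{\left(6,3 + 2 \right)} \right)} + 80\right)^{2} = \left(\left(5 - 4 \left(3 + 2\right)\right) + 80\right)^{2} = \left(\left(5 - 20\right) + 80\right)^{2} = \left(-15 + 80\right)^{2} = 65^{2} = 4225$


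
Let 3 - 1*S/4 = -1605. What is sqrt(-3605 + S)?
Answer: sqrt(2827) ≈ 53.170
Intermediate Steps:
S = 6432 (S = 12 - 4*(-1605) = 12 + 6420 = 6432)
sqrt(-3605 + S) = sqrt(-3605 + 6432) = sqrt(2827)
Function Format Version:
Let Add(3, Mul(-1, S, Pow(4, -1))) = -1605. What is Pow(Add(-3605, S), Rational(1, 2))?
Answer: Pow(2827, Rational(1, 2)) ≈ 53.170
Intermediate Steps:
S = 6432 (S = Add(12, Mul(-4, -1605)) = Add(12, 6420) = 6432)
Pow(Add(-3605, S), Rational(1, 2)) = Pow(Add(-3605, 6432), Rational(1, 2)) = Pow(2827, Rational(1, 2))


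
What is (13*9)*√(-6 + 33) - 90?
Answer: -90 + 351*√3 ≈ 517.95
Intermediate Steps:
(13*9)*√(-6 + 33) - 90 = 117*√27 - 90 = 117*(3*√3) - 90 = 351*√3 - 90 = -90 + 351*√3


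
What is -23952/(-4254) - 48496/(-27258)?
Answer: 10228400/1380423 ≈ 7.4096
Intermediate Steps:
-23952/(-4254) - 48496/(-27258) = -23952*(-1/4254) - 48496*(-1/27258) = 3992/709 + 3464/1947 = 10228400/1380423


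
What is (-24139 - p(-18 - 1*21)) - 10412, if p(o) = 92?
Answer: -34643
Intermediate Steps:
(-24139 - p(-18 - 1*21)) - 10412 = (-24139 - 1*92) - 10412 = (-24139 - 92) - 10412 = -24231 - 10412 = -34643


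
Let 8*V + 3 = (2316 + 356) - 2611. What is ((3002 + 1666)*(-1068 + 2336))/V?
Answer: 23676096/29 ≈ 8.1642e+5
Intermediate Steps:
V = 29/4 (V = -3/8 + ((2316 + 356) - 2611)/8 = -3/8 + (2672 - 2611)/8 = -3/8 + (⅛)*61 = -3/8 + 61/8 = 29/4 ≈ 7.2500)
((3002 + 1666)*(-1068 + 2336))/V = ((3002 + 1666)*(-1068 + 2336))/(29/4) = (4668*1268)*(4/29) = 5919024*(4/29) = 23676096/29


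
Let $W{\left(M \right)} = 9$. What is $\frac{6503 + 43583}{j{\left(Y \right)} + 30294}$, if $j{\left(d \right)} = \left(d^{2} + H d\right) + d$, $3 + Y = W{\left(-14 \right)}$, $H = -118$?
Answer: $\frac{25043}{14814} \approx 1.6905$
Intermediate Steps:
$Y = 6$ ($Y = -3 + 9 = 6$)
$j{\left(d \right)} = d^{2} - 117 d$ ($j{\left(d \right)} = \left(d^{2} - 118 d\right) + d = d^{2} - 117 d$)
$\frac{6503 + 43583}{j{\left(Y \right)} + 30294} = \frac{6503 + 43583}{6 \left(-117 + 6\right) + 30294} = \frac{50086}{6 \left(-111\right) + 30294} = \frac{50086}{-666 + 30294} = \frac{50086}{29628} = 50086 \cdot \frac{1}{29628} = \frac{25043}{14814}$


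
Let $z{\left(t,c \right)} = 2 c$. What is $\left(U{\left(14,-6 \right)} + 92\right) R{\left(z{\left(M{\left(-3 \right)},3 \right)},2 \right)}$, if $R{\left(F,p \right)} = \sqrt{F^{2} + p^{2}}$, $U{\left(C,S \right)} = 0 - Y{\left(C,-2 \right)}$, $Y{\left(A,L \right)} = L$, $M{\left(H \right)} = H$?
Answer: $188 \sqrt{10} \approx 594.51$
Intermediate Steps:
$U{\left(C,S \right)} = 2$ ($U{\left(C,S \right)} = 0 - -2 = 0 + 2 = 2$)
$\left(U{\left(14,-6 \right)} + 92\right) R{\left(z{\left(M{\left(-3 \right)},3 \right)},2 \right)} = \left(2 + 92\right) \sqrt{\left(2 \cdot 3\right)^{2} + 2^{2}} = 94 \sqrt{6^{2} + 4} = 94 \sqrt{36 + 4} = 94 \sqrt{40} = 94 \cdot 2 \sqrt{10} = 188 \sqrt{10}$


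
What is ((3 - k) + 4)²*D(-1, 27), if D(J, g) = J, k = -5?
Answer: -144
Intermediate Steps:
((3 - k) + 4)²*D(-1, 27) = ((3 - 1*(-5)) + 4)²*(-1) = ((3 + 5) + 4)²*(-1) = (8 + 4)²*(-1) = 12²*(-1) = 144*(-1) = -144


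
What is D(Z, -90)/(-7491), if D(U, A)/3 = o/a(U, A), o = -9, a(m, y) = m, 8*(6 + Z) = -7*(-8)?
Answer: 9/2497 ≈ 0.0036043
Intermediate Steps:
Z = 1 (Z = -6 + (-7*(-8))/8 = -6 + (⅛)*56 = -6 + 7 = 1)
D(U, A) = -27/U (D(U, A) = 3*(-9/U) = -27/U)
D(Z, -90)/(-7491) = -27/1/(-7491) = -27*1*(-1/7491) = -27*(-1/7491) = 9/2497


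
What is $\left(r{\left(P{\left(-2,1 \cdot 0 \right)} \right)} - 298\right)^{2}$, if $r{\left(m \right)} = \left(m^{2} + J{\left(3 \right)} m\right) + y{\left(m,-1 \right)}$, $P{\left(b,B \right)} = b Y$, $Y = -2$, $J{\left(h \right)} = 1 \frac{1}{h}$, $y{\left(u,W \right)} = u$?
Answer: $\frac{688900}{9} \approx 76545.0$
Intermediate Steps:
$J{\left(h \right)} = \frac{1}{h}$
$P{\left(b,B \right)} = - 2 b$ ($P{\left(b,B \right)} = b \left(-2\right) = - 2 b$)
$r{\left(m \right)} = m^{2} + \frac{4 m}{3}$ ($r{\left(m \right)} = \left(m^{2} + \frac{m}{3}\right) + m = m^{2} + \frac{4 m}{3}$)
$\left(r{\left(P{\left(-2,1 \cdot 0 \right)} \right)} - 298\right)^{2} = \left(\frac{\left(-2\right) \left(-2\right) \left(4 + 3 \left(\left(-2\right) \left(-2\right)\right)\right)}{3} - 298\right)^{2} = \left(\frac{1}{3} \cdot 4 \left(4 + 3 \cdot 4\right) - 298\right)^{2} = \left(\frac{1}{3} \cdot 4 \left(4 + 12\right) - 298\right)^{2} = \left(\frac{1}{3} \cdot 4 \cdot 16 - 298\right)^{2} = \left(\frac{64}{3} - 298\right)^{2} = \left(- \frac{830}{3}\right)^{2} = \frac{688900}{9}$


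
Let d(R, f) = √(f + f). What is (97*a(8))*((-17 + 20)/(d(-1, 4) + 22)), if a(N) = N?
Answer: 12804/119 - 1164*√2/119 ≈ 93.763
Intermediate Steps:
d(R, f) = √2*√f (d(R, f) = √(2*f) = √2*√f)
(97*a(8))*((-17 + 20)/(d(-1, 4) + 22)) = (97*8)*((-17 + 20)/(√2*√4 + 22)) = 776*(3/(√2*2 + 22)) = 776*(3/(2*√2 + 22)) = 776*(3/(22 + 2*√2)) = 2328/(22 + 2*√2)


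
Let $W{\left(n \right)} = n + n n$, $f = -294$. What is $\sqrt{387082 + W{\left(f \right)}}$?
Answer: $2 \sqrt{118306} \approx 687.91$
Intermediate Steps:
$W{\left(n \right)} = n + n^{2}$
$\sqrt{387082 + W{\left(f \right)}} = \sqrt{387082 - 294 \left(1 - 294\right)} = \sqrt{387082 - -86142} = \sqrt{387082 + 86142} = \sqrt{473224} = 2 \sqrt{118306}$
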